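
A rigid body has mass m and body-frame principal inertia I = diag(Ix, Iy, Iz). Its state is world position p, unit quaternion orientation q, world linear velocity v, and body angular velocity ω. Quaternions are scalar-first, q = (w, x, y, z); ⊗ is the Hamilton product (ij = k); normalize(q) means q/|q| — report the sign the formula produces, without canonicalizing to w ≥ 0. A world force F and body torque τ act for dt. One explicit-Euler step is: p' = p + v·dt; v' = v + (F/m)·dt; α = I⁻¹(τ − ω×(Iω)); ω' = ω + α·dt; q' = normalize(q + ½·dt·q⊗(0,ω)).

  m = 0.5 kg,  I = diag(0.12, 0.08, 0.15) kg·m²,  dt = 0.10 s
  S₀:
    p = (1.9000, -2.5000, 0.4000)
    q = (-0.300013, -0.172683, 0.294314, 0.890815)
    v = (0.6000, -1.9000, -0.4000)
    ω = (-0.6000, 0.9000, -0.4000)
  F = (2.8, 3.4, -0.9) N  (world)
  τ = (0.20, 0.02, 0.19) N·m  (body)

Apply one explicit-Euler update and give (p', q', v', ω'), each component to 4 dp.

p' = (1.9600, -2.6900, 0.3600)
q' = (-0.3001, -0.2093, 0.2502, 0.8964)
v' = (1.1600, -1.2200, -0.5800)
ω' = (-0.4123, 0.9340, -0.2877)

(τ − ω×Iω)/I = (1.8767, 0.3400, 1.1227)
ω' = ω + α·dt = (-0.4123, 0.9340, -0.2877)
2q̇ = q⊗(0,ω) = (-0.0121664, -0.7394513, -0.8735739, 0.1411789)
updated quaternion q' = (-0.3001, -0.2093, 0.2502, 0.8964)
new position p' = (1.9600, -2.6900, 0.3600)
v + (F/m)dt = (1.1600, -1.2200, -0.5800)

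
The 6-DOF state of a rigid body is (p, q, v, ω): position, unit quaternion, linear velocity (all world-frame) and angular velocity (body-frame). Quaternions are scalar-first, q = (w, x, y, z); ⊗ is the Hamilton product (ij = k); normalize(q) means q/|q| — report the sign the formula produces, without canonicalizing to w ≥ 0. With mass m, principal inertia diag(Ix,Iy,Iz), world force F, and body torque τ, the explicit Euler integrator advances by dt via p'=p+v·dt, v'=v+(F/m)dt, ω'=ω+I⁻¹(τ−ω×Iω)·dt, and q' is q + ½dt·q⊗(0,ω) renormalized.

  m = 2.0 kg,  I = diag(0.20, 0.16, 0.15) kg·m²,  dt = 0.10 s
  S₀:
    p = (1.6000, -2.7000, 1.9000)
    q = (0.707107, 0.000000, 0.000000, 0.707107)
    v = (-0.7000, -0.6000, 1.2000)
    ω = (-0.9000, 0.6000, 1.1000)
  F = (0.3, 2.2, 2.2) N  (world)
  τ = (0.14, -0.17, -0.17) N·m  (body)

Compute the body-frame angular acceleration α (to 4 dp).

precession coupling ω×(Iω) = (-0.0066, -0.0495, 0.0216)
(τ − ω×Iω)/I = (0.7330, -0.7531, -1.2773)

α = (0.7330, -0.7531, -1.2773)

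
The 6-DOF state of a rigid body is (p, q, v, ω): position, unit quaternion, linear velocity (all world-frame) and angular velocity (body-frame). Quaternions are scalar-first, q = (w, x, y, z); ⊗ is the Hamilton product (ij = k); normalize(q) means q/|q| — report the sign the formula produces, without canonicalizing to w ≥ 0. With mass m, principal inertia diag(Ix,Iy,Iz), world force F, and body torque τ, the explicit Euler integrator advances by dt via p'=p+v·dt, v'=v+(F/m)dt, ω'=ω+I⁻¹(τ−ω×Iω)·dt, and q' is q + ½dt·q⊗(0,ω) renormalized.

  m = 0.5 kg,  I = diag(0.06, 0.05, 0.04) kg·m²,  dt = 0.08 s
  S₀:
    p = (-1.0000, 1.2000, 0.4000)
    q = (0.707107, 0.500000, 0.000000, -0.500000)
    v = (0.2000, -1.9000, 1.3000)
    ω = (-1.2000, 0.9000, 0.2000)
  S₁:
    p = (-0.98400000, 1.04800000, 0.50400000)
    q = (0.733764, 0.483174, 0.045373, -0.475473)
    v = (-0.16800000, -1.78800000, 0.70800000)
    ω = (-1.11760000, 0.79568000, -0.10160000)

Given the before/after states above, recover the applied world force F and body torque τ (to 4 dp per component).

rate change Δω = (0.08240000, -0.10432000, -0.30160000)
gyro term ω₀×Iω₀ = (-0.0018, -0.0048, 0.0108)
I·α + gyro = (0.0600, -0.0700, -0.1400)
velocity change Δv = (-0.36800000, 0.11200000, -0.59200000)
m·(v₁−v₀)/dt = (-2.3000, 0.7000, -3.7000)

F = (-2.3000, 0.7000, -3.7000)
τ = (0.0600, -0.0700, -0.1400)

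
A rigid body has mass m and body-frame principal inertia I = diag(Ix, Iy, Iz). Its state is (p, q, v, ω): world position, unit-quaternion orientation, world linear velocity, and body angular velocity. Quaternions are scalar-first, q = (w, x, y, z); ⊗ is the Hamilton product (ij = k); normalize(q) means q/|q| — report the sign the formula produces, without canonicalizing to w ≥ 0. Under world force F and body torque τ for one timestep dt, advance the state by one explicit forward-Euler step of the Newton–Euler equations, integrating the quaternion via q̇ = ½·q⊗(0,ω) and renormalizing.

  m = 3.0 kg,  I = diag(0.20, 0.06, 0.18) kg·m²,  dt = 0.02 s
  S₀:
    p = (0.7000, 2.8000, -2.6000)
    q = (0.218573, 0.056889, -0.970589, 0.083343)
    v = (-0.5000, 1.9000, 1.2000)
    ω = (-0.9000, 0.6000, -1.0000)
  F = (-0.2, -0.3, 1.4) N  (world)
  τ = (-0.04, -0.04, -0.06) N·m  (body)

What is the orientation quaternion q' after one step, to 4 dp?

q' = (0.2257, 0.0641, -0.9694, 0.0728)

Hamilton product q⊗(0,ω) = (0.7168965, 0.7238675, 0.1130241, -1.0579697)
q' = normalize(q + ½dt·q⊗(0,ω)) = (0.2257, 0.0641, -0.9694, 0.0728)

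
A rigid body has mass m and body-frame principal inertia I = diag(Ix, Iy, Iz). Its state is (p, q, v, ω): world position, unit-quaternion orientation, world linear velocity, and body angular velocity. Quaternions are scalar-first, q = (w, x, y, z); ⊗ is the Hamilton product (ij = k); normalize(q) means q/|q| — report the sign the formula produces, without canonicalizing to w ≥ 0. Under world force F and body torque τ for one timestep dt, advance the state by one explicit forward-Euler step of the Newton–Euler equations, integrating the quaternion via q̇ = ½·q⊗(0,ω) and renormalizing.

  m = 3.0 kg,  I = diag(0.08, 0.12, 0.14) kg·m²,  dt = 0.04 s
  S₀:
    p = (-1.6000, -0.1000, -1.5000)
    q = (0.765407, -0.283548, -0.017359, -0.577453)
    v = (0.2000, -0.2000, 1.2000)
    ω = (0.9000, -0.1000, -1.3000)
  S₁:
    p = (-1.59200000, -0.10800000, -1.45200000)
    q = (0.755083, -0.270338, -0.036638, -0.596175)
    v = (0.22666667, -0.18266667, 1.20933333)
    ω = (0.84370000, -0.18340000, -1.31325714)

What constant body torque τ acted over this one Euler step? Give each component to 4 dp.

Δω = ω₁−ω₀ = (-0.05630000, -0.08340000, -0.01325714)
precession coupling = (0.0026, 0.0702, -0.0036)
I·α + gyro = (-0.1100, -0.1800, -0.0500)

τ = (-0.1100, -0.1800, -0.0500)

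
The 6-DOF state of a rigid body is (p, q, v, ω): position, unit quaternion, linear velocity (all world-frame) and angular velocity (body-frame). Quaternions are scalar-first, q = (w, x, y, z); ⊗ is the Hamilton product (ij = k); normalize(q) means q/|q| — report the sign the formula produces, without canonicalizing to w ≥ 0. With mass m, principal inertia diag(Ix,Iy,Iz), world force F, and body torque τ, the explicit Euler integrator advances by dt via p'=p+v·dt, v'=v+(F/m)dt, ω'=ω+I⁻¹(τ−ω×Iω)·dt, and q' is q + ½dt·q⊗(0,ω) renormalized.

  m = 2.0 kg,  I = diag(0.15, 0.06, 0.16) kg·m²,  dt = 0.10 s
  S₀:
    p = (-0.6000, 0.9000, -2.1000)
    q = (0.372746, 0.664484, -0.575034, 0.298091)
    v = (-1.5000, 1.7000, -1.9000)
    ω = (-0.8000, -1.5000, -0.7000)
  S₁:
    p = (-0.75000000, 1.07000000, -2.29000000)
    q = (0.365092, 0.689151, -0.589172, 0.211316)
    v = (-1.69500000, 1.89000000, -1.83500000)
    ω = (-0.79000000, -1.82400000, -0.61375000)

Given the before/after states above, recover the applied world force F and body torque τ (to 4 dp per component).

F = (-3.9000, 3.8000, 1.3000)
τ = (0.1200, -0.2000, 0.0300)

Δv = v₁−v₀ = (-0.19500000, 0.19000000, 0.06500000)
applied force F = (-3.9000, 3.8000, 1.3000)
ω₁ − ω₀ = (0.01000000, -0.32400000, 0.08625000)
precession coupling = (0.1050, -0.0056, -0.1080)
I·α + gyro = (0.1200, -0.2000, 0.0300)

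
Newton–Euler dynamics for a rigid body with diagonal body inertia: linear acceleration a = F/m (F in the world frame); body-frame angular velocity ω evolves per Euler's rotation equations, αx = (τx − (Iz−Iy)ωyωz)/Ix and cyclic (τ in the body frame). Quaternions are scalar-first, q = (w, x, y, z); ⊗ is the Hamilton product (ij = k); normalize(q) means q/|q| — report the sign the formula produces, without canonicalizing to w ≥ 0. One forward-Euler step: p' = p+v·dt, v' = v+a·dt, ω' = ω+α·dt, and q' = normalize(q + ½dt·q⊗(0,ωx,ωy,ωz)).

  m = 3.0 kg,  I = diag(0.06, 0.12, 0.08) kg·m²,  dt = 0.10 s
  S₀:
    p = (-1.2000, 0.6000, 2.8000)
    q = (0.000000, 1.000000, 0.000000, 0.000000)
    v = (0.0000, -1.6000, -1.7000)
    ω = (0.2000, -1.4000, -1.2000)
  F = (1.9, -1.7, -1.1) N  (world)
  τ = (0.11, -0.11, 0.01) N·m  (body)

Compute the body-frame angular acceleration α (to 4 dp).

α = (2.9533, -0.9567, 0.3350)

gyro term ω×Iω = (-0.0672, 0.0048, -0.0168)
(τ − ω×Iω)/I = (2.9533, -0.9567, 0.3350)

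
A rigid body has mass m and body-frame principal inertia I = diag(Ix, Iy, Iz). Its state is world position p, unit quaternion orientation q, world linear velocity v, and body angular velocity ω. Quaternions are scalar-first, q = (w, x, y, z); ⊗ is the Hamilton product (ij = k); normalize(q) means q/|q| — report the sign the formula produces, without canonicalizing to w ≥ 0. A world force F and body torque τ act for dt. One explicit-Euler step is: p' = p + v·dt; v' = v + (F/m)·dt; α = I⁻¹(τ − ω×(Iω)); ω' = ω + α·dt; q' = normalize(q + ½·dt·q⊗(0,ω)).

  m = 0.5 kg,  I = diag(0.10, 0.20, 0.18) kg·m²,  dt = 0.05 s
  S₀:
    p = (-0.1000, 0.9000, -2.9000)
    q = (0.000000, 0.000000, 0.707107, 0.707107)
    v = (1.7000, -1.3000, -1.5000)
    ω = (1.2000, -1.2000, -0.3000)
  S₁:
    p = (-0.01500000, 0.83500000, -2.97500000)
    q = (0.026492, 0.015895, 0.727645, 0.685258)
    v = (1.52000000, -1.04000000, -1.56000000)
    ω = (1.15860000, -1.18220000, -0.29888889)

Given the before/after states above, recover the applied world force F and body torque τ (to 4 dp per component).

F = (-1.8000, 2.6000, -0.6000)
τ = (-0.0900, 0.1000, -0.1400)

Δv = v₁−v₀ = (-0.18000000, 0.26000000, -0.06000000)
applied force F = (-1.8000, 2.6000, -0.6000)
ω₁ − ω₀ = (-0.04140000, 0.01780000, 0.00111111)
precession coupling = (-0.0072, 0.0288, -0.1440)
applied torque τ = (-0.0900, 0.1000, -0.1400)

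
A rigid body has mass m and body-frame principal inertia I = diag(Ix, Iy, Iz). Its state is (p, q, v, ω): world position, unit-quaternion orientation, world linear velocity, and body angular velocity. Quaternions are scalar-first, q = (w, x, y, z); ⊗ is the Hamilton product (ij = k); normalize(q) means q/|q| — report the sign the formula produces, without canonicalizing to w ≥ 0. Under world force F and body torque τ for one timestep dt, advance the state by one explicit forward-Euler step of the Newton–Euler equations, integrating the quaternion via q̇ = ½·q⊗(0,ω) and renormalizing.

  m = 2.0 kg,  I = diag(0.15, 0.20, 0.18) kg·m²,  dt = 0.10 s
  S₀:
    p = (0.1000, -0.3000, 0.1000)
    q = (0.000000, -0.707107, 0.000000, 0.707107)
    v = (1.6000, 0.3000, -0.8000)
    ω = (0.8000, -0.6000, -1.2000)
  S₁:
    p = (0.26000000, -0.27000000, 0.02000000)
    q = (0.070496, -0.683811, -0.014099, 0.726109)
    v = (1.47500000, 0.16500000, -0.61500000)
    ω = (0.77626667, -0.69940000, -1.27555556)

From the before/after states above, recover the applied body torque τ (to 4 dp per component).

rate change Δω = (-0.02373333, -0.09940000, -0.07555556)
precession coupling = (-0.0144, 0.0288, -0.0240)
I·α + gyro = (-0.0500, -0.1700, -0.1600)

τ = (-0.0500, -0.1700, -0.1600)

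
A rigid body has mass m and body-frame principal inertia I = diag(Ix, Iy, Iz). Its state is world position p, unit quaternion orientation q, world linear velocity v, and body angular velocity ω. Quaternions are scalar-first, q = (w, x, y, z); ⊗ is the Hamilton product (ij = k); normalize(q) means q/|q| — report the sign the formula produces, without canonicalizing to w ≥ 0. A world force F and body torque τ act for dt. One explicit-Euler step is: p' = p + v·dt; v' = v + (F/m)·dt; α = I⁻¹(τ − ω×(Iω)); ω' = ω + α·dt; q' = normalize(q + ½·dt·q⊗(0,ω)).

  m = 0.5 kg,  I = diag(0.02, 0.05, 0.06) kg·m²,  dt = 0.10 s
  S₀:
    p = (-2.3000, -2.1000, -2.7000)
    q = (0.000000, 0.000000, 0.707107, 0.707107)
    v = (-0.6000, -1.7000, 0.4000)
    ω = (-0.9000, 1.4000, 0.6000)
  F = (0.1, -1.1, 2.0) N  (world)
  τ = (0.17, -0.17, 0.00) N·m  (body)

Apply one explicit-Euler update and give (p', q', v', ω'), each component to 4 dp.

p' = (-2.3600, -2.2700, -2.6600)
q' = (-0.0704, -0.0282, 0.6727, 0.7361)
v' = (-0.5800, -1.9200, 0.8000)
ω' = (-0.0920, 1.0168, 0.6630)

a = (0.2000, -2.2000, 4.0000)
new position p' = (-2.3600, -2.2700, -2.6600)
v + (F/m)dt = (-0.5800, -1.9200, 0.8000)
gyro term ω×Iω = (0.0084, 0.0216, -0.0378)
angular accel α = (8.0800, -3.8320, 0.6300)
ω + α·dt = (-0.0920, 1.0168, 0.6630)
q⊗(0,ω) = (-1.4142140, -0.5656856, -0.6363963, 0.6363963)
updated quaternion q' = (-0.0704, -0.0282, 0.6727, 0.7361)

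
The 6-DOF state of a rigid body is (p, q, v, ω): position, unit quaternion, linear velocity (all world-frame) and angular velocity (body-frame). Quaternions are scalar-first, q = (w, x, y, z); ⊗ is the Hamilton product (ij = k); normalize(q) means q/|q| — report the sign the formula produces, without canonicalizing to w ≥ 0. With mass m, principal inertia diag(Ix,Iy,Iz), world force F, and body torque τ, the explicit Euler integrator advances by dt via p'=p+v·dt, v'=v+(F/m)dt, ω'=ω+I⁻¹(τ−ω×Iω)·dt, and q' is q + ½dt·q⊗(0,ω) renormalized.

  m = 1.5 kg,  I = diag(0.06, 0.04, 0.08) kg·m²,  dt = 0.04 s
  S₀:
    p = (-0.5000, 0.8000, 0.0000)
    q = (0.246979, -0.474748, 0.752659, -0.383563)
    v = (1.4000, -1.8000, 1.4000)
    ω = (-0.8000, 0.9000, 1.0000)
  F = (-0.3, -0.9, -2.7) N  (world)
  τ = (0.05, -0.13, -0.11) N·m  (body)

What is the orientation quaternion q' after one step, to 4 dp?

2q̇ = q⊗(0,ω) = (-0.6736285, 0.9002825, 1.0038795, 0.4218330)
q' = normalize(q + ½dt·q⊗(0,ω)) = (0.2334, -0.4565, 0.7724, -0.3749)

q' = (0.2334, -0.4565, 0.7724, -0.3749)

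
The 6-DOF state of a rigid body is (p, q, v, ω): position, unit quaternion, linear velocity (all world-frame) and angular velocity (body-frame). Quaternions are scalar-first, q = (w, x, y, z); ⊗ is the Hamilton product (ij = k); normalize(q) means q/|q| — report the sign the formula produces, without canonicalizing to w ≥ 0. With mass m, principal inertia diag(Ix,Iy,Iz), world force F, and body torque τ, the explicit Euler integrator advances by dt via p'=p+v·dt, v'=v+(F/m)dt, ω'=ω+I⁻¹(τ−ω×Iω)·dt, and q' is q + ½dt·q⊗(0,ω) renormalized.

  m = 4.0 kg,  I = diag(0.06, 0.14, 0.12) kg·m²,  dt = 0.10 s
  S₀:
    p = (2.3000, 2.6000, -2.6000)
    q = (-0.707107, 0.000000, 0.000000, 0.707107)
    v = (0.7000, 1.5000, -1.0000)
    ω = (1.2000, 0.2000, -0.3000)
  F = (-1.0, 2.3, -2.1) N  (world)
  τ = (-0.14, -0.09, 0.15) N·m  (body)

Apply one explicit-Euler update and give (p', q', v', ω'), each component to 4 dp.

p' = (2.3700, 2.7500, -2.7000)
q' = (-0.6951, -0.0494, 0.0353, 0.7163)
v' = (0.6750, 1.5575, -1.0525)
ω' = (0.9647, 0.1203, -0.1910)

gyro term ω×Iω = (0.0012, 0.0216, 0.0192)
(τ − ω×Iω)/I = (-2.3533, -0.7971, 1.0900)
ω' = ω + α·dt = (0.9647, 0.1203, -0.1910)
2q̇ = q⊗(0,ω) = (0.2121321, -0.9899498, 0.7071070, 0.2121321)
q + ½dt·q⊗(0,ω), renormalized = (-0.6951, -0.0494, 0.0353, 0.7163)
p' = p + v·dt = (2.3700, 2.7500, -2.7000)
new velocity v' = (0.6750, 1.5575, -1.0525)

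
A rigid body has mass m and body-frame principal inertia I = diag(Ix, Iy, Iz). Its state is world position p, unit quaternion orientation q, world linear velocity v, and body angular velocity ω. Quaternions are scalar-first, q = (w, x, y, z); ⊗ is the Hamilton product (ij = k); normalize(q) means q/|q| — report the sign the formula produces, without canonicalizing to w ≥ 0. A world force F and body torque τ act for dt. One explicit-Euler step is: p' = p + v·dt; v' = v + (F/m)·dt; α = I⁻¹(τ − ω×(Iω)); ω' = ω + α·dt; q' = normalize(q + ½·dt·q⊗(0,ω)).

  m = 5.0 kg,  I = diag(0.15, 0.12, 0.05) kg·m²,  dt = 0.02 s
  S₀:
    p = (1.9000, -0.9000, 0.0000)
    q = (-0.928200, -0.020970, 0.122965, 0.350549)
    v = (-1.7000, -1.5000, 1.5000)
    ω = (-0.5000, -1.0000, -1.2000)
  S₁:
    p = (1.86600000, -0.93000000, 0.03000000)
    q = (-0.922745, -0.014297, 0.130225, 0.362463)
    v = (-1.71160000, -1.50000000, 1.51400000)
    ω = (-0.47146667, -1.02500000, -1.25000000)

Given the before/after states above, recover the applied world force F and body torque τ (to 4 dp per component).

F = (-2.9000, 0.0000, 3.5000)
τ = (0.1300, -0.0900, -0.1400)

Δv = v₁−v₀ = (-0.01160000, 0.00000000, 0.01400000)
m·(v₁−v₀)/dt = (-2.9000, 0.0000, 3.5000)
ω₁ − ω₀ = (0.02853333, -0.02500000, -0.05000000)
applied torque τ = (0.1300, -0.0900, -0.1400)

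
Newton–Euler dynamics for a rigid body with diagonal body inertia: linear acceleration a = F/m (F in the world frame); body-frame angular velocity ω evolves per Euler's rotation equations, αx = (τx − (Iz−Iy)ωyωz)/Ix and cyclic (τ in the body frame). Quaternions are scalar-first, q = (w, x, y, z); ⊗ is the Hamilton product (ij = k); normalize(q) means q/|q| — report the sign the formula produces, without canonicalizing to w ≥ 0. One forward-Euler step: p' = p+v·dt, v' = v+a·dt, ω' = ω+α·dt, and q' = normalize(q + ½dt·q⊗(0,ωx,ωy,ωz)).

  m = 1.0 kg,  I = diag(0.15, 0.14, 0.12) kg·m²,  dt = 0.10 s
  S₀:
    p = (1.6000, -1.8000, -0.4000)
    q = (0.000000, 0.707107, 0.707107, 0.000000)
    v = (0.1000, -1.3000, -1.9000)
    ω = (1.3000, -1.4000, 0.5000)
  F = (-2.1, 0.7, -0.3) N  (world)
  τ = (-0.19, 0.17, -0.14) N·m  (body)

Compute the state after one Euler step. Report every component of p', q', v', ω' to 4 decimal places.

p' = (1.6100, -1.9300, -0.5900)
q' = (0.0035, 0.7213, 0.6861, -0.0950)
v' = (-0.1100, -1.2300, -1.9300)
ω' = (1.1640, -1.2925, 0.3682)

(τ − ω×Iω)/I = (-1.3600, 1.0750, -1.3183)
new body rate ω' = (1.1640, -1.2925, 0.3682)
q⊗(0,ω) = (0.0707107, 0.3535535, -0.3535535, -1.9091889)
q + ½dt·q⊗(0,ω), renormalized = (0.0035, 0.7213, 0.6861, -0.0950)
new position p' = (1.6100, -1.9300, -0.5900)
v' = v + a·dt = (-0.1100, -1.2300, -1.9300)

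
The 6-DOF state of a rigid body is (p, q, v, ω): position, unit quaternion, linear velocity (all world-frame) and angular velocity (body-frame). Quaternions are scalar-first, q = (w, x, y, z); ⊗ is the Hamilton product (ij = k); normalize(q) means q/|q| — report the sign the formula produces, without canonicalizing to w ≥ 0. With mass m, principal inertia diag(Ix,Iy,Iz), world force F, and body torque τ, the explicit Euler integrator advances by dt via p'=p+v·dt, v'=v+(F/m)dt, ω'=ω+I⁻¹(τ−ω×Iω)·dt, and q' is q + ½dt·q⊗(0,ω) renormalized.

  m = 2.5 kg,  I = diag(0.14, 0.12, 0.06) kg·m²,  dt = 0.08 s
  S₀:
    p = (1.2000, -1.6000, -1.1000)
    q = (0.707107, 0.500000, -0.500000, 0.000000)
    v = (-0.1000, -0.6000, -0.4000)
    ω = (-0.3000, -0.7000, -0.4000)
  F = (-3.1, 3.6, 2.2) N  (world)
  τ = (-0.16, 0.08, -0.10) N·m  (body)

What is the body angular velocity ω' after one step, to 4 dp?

ω' = (-0.3818, -0.6531, -0.5277)

ω×(Iω) gyroscopic = (-0.0168, 0.0096, -0.0042)
(τ − ω×Iω)/I = (-1.0229, 0.5867, -1.5967)
ω + α·dt = (-0.3818, -0.6531, -0.5277)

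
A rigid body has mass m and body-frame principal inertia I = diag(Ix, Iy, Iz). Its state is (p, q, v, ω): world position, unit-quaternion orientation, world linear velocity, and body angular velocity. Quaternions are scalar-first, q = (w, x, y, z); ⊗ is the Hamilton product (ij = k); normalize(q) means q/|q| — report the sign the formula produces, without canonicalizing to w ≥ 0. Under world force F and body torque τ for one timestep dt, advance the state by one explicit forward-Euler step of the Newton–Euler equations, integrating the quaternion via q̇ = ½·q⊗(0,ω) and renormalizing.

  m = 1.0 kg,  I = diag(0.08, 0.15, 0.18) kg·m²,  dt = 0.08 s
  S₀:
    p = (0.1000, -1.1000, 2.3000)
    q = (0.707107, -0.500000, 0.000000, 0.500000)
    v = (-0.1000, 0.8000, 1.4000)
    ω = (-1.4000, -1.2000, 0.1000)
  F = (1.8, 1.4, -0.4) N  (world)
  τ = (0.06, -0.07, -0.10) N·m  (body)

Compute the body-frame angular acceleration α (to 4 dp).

precession coupling ω×(Iω) = (-0.0036, 0.0140, 0.1176)
α = I⁻¹(τ − ω×Iω) = (0.7950, -0.5600, -1.2089)

α = (0.7950, -0.5600, -1.2089)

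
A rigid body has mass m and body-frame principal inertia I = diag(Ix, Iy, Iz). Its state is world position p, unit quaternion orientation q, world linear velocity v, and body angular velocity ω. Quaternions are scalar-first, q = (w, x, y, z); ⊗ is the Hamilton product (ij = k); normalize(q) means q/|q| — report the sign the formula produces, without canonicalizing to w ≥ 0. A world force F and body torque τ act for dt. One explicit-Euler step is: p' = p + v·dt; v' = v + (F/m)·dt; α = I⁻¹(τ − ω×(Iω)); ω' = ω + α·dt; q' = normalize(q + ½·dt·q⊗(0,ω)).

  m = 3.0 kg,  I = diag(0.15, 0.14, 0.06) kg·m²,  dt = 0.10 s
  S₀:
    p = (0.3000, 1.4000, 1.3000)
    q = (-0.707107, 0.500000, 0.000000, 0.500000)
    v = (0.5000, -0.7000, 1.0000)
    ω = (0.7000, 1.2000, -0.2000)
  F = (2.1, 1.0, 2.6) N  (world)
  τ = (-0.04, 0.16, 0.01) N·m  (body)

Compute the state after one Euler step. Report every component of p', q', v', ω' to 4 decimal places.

gyro term ω×Iω = (0.0192, -0.0126, -0.0084)
(τ − ω×Iω)/I = (-0.3947, 1.2329, 0.3067)
new body rate ω' = (0.6605, 1.3233, -0.1693)
Hamilton product q⊗(0,ω) = (-0.2500000, -1.0949749, -0.3985284, 0.7414214)
q + ½dt·q⊗(0,ω), renormalized = (-0.7178, 0.4442, -0.0199, 0.5358)
linear accel F/m = (0.7000, 0.3333, 0.8667)
p + v·dt = (0.3500, 1.3300, 1.4000)
new velocity v' = (0.5700, -0.6667, 1.0867)

p' = (0.3500, 1.3300, 1.4000)
q' = (-0.7178, 0.4442, -0.0199, 0.5358)
v' = (0.5700, -0.6667, 1.0867)
ω' = (0.6605, 1.3233, -0.1693)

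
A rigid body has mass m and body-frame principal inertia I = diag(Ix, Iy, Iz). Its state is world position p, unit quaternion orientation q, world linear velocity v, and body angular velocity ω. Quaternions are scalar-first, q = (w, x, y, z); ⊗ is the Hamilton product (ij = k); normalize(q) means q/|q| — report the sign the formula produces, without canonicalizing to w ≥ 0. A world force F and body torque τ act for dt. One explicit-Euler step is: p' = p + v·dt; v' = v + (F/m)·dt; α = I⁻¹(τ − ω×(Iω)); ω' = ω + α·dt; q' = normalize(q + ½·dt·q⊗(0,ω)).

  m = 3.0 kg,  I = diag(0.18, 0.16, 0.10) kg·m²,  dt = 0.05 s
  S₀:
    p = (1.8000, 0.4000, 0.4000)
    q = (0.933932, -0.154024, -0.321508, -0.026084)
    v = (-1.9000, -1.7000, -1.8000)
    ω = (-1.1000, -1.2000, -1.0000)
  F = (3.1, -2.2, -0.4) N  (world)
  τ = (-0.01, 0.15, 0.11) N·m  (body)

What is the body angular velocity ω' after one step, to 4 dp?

ω' = (-1.0828, -1.1806, -0.9318)

(τ − ω×Iω)/I = (0.3444, 0.3875, 1.3640)
ω + α·dt = (-1.0828, -1.1806, -0.9318)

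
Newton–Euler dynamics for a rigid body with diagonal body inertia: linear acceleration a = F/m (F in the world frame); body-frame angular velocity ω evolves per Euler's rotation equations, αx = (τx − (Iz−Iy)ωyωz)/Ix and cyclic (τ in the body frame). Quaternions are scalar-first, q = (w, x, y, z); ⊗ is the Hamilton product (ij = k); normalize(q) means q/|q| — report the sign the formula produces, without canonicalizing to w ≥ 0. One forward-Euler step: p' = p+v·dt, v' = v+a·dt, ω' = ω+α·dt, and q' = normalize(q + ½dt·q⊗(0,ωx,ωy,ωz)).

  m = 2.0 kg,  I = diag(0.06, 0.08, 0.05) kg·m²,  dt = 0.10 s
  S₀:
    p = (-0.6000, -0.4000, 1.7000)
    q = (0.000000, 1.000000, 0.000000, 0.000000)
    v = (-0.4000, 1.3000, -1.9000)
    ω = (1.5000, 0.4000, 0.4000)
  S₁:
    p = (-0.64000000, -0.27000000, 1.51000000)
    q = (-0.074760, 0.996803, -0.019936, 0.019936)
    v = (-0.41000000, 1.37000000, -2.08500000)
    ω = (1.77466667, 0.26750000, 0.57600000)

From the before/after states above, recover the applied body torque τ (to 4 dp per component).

rate change Δω = (0.27466667, -0.13250000, 0.17600000)
I·α + gyro = (0.1600, -0.1000, 0.1000)

τ = (0.1600, -0.1000, 0.1000)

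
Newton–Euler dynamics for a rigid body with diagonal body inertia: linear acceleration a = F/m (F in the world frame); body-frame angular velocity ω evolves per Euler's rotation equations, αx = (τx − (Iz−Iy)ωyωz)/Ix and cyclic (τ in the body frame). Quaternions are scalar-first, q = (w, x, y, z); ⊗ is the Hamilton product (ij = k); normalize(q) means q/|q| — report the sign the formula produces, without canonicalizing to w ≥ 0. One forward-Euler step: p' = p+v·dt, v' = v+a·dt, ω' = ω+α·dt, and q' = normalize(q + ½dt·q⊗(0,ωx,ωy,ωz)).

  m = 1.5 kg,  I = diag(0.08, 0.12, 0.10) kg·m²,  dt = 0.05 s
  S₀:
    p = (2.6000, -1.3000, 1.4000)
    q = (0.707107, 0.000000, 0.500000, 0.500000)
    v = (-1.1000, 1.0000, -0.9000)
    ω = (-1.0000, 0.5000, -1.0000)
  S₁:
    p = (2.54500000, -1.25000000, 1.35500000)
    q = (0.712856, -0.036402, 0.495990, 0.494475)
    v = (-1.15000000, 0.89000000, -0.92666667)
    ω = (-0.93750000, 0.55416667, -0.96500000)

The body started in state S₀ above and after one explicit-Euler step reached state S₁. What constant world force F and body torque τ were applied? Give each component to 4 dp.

ω₁ − ω₀ = (0.06250000, 0.05416667, 0.03500000)
precession coupling = (0.0100, -0.0200, -0.0200)
I·α + gyro = (0.1100, 0.1100, 0.0500)
velocity change Δv = (-0.05000000, -0.11000000, -0.02666667)
F = m·Δv/dt = (-1.5000, -3.3000, -0.8000)

F = (-1.5000, -3.3000, -0.8000)
τ = (0.1100, 0.1100, 0.0500)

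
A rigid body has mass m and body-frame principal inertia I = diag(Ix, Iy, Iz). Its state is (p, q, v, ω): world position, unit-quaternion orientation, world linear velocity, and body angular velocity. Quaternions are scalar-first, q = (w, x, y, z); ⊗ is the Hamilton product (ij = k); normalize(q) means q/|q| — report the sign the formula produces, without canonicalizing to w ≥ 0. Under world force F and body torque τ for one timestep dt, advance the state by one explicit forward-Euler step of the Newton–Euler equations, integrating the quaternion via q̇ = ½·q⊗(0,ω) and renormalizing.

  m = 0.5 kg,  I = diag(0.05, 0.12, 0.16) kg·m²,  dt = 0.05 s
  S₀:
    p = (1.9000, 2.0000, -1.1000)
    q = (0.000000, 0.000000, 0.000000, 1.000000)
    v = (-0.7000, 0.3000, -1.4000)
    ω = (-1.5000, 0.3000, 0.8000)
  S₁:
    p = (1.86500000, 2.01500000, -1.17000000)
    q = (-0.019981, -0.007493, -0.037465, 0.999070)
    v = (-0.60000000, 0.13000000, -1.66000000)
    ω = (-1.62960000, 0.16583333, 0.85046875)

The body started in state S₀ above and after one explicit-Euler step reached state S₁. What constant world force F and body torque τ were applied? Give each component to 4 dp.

Δω = ω₁−ω₀ = (-0.12960000, -0.13416667, 0.05046875)
applied torque τ = (-0.1200, -0.1900, 0.1300)
v₁ − v₀ = (0.10000000, -0.17000000, -0.26000000)
F = m·Δv/dt = (1.0000, -1.7000, -2.6000)

F = (1.0000, -1.7000, -2.6000)
τ = (-0.1200, -0.1900, 0.1300)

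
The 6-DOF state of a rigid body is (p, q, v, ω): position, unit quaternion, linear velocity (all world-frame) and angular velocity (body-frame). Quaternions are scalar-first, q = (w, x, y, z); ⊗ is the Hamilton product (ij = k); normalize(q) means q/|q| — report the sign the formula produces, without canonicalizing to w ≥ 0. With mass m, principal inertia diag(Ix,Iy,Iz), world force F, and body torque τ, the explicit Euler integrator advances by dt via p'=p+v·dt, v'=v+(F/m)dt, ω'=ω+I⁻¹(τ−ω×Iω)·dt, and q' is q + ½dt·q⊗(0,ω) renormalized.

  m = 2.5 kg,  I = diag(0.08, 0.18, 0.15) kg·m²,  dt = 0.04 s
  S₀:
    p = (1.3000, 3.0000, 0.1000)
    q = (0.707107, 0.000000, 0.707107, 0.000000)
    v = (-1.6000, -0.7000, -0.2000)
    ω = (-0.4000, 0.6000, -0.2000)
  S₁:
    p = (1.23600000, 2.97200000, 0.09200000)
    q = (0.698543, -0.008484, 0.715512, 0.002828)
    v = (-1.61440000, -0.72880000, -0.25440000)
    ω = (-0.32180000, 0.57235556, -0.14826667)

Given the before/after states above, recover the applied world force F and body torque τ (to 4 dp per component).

rate change Δω = (0.07820000, -0.02764444, 0.05173333)
τ = I·(Δω/dt) + ω₀×(Iω₀) = (0.1600, -0.1300, 0.1700)
velocity change Δv = (-0.01440000, -0.02880000, -0.05440000)
F = m·Δv/dt = (-0.9000, -1.8000, -3.4000)

F = (-0.9000, -1.8000, -3.4000)
τ = (0.1600, -0.1300, 0.1700)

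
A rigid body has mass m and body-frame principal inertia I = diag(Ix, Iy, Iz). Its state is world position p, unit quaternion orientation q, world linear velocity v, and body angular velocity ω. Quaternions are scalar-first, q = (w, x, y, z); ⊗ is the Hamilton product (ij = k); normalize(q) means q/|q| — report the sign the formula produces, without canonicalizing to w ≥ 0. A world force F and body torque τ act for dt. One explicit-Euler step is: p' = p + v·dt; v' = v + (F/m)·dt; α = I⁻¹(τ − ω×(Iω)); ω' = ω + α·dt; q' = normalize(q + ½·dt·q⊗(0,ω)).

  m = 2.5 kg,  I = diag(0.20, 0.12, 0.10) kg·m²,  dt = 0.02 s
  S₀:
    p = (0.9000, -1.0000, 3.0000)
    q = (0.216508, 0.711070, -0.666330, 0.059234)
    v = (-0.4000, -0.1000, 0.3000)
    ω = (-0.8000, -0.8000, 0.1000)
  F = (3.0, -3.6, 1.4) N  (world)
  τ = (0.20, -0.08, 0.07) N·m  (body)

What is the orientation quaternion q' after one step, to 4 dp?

q' = (0.2168, 0.7091, -0.6692, 0.0484)

2q̇ = q⊗(0,ω) = (0.0298686, -0.1924522, -0.2917006, -1.0802692)
q + ½dt·q⊗(0,ω), renormalized = (0.2168, 0.7091, -0.6692, 0.0484)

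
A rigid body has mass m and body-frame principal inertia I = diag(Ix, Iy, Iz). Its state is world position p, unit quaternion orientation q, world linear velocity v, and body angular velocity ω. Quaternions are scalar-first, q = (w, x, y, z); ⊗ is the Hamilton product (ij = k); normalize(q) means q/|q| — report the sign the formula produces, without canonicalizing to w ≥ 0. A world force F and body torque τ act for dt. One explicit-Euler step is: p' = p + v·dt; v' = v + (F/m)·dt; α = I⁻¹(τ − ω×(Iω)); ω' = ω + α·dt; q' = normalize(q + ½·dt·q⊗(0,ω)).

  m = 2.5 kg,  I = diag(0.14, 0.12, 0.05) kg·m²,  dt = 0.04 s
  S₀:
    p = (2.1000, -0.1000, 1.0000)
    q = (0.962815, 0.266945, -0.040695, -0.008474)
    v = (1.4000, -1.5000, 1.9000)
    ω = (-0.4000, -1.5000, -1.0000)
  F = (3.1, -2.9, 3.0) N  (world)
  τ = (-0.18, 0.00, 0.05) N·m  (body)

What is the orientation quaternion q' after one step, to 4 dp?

q' = (0.9629, 0.2596, -0.0641, -0.0360)

2q̇ = q⊗(0,ω) = (0.0372615, -0.3571420, -1.1738879, -1.3795105)
q' = normalize(q + ½dt·q⊗(0,ω)) = (0.9629, 0.2596, -0.0641, -0.0360)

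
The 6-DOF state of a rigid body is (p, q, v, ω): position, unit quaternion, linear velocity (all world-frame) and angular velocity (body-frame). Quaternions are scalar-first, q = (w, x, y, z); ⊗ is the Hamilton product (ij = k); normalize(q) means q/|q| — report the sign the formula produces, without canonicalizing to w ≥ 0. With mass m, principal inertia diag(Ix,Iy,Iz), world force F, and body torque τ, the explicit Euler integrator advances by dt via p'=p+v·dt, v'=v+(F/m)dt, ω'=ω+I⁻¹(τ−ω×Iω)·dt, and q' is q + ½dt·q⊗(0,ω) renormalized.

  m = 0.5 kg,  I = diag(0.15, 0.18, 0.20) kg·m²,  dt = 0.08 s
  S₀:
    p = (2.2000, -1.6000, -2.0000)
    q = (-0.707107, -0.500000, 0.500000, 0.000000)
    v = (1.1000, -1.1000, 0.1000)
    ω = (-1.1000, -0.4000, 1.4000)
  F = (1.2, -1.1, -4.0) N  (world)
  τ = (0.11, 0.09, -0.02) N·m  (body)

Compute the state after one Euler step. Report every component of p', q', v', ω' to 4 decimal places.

precession coupling ω×(Iω) = (-0.0112, 0.0770, 0.0132)
angular accel α = (0.8080, 0.0722, -0.1660)
ω + α·dt = (-1.0354, -0.3942, 1.3867)
Hamilton product q⊗(0,ω) = (-0.3500000, 1.4778177, 0.9828428, -0.2399498)
updated quaternion q' = (-0.7192, -0.4397, 0.5379, -0.0096)
p' = p + v·dt = (2.2880, -1.6880, -1.9920)
new velocity v' = (1.2920, -1.2760, -0.5400)

p' = (2.2880, -1.6880, -1.9920)
q' = (-0.7192, -0.4397, 0.5379, -0.0096)
v' = (1.2920, -1.2760, -0.5400)
ω' = (-1.0354, -0.3942, 1.3867)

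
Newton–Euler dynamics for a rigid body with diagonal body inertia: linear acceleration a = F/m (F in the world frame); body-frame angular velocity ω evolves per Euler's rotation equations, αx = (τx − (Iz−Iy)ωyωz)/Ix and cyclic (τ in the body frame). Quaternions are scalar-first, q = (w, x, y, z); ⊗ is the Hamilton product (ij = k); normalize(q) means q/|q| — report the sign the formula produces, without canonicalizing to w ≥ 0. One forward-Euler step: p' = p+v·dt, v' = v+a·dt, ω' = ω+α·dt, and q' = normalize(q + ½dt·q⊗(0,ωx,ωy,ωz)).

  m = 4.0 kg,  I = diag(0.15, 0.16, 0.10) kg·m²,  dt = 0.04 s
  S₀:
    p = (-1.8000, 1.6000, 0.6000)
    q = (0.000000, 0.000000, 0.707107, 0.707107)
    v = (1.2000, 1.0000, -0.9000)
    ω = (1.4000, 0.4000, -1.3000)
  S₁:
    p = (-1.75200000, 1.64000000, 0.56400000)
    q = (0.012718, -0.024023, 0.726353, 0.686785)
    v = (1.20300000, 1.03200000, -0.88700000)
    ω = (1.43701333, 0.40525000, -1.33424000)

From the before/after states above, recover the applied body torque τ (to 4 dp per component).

Δω = ω₁−ω₀ = (0.03701333, 0.00525000, -0.03424000)
gyro term ω₀×Iω₀ = (0.0312, -0.0910, 0.0056)
τ = I·(Δω/dt) + ω₀×(Iω₀) = (0.1700, -0.0700, -0.0800)

τ = (0.1700, -0.0700, -0.0800)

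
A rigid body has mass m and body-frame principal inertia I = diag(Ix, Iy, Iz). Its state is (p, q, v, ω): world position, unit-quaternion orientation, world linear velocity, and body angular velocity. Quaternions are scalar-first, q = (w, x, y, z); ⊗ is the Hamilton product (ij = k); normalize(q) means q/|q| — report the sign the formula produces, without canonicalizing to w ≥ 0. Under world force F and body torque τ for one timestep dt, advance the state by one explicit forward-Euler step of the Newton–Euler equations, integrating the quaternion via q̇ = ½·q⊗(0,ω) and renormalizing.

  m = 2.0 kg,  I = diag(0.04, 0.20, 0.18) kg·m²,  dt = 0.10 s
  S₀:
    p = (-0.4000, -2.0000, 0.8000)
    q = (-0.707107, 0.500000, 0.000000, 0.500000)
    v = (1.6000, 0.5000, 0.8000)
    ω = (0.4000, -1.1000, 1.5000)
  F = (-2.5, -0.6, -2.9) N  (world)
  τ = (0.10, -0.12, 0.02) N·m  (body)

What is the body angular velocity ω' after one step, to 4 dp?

ω' = (0.5675, -1.1180, 1.5502)

precession coupling ω×(Iω) = (0.0330, -0.0840, -0.0704)
(τ − ω×Iω)/I = (1.6750, -0.1800, 0.5022)
ω + α·dt = (0.5675, -1.1180, 1.5502)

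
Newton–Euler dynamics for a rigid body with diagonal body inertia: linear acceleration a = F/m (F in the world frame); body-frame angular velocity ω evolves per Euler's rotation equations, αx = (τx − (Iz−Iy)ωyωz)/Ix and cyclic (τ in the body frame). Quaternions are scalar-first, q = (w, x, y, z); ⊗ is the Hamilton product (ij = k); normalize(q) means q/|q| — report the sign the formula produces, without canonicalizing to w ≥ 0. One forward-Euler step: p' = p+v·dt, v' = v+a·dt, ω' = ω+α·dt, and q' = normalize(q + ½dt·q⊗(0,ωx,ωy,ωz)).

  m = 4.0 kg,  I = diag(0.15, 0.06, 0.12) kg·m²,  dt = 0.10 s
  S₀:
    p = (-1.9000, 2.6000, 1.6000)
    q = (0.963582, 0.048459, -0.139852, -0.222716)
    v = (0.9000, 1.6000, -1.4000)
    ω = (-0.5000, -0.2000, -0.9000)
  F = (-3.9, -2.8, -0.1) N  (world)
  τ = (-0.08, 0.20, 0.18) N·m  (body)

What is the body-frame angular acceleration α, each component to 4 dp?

α = (-0.6053, 3.1083, 1.5750)

ω×(Iω) gyroscopic = (0.0108, 0.0135, -0.0090)
angular accel α = (-0.6053, 3.1083, 1.5750)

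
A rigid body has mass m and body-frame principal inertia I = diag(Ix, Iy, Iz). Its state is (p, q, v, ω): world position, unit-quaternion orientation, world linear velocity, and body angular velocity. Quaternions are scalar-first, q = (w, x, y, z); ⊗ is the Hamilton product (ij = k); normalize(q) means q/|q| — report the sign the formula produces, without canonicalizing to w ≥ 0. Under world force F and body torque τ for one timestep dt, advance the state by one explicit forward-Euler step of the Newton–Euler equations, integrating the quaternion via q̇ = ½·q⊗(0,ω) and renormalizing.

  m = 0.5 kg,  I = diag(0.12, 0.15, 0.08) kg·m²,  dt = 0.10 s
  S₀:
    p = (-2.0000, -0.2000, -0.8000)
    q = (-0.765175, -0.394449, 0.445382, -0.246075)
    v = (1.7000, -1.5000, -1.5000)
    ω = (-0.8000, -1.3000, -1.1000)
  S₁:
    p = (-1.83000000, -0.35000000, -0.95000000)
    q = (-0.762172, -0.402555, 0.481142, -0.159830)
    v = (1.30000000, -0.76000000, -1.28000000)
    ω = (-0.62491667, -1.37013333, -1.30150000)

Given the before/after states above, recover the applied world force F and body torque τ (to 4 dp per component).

Δv = v₁−v₀ = (-0.40000000, 0.74000000, 0.22000000)
F = m·Δv/dt = (-2.0000, 3.7000, 1.1000)
Δω = ω₁−ω₀ = (0.17508333, -0.07013333, -0.20150000)
I·α + gyro = (0.1100, -0.0700, -0.1300)

F = (-2.0000, 3.7000, 1.1000)
τ = (0.1100, -0.0700, -0.1300)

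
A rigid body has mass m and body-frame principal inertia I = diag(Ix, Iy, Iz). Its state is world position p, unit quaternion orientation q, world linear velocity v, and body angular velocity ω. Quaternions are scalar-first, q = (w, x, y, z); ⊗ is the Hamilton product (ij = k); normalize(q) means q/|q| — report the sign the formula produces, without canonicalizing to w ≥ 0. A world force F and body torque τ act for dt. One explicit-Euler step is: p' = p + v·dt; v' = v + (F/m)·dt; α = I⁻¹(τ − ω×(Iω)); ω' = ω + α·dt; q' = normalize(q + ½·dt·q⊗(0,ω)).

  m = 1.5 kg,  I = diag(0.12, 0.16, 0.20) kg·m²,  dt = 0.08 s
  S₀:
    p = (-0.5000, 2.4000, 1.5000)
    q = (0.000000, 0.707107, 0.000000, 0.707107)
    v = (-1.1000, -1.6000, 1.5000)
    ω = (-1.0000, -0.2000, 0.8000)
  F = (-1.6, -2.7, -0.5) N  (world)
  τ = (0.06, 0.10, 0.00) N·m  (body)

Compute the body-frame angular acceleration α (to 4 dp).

α = (0.5533, 0.2250, -0.0400)

ω×(Iω) gyroscopic = (-0.0064, 0.0640, 0.0080)
angular accel α = (0.5533, 0.2250, -0.0400)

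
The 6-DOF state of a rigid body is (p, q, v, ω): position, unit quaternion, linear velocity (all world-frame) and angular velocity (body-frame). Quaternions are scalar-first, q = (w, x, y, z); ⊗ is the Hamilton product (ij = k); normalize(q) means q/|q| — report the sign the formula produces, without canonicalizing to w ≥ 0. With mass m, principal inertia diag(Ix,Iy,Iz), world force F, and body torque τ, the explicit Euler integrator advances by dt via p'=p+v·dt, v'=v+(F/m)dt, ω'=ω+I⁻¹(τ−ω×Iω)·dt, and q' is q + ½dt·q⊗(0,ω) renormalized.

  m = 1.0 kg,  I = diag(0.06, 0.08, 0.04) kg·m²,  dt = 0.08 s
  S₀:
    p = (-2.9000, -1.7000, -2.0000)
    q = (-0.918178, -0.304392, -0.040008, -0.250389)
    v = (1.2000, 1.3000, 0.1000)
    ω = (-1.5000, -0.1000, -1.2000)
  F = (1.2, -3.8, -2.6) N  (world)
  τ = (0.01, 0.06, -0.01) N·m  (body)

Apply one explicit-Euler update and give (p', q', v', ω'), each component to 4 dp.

p + v·dt = (-2.8040, -1.5960, -1.9920)
v' = v + a·dt = (1.2960, 0.9960, -0.1080)
angular accel α = (0.2467, 0.3000, -0.3250)
new body rate ω' = (-1.4803, -0.0760, -1.2260)
2q̇ = q⊗(0,ω) = (-0.7610556, 1.4002377, 0.1021309, 1.0722408)
q' = normalize(q + ½dt·q⊗(0,ω)) = (-0.9458, -0.2477, -0.0358, -0.2069)

p' = (-2.8040, -1.5960, -1.9920)
q' = (-0.9458, -0.2477, -0.0358, -0.2069)
v' = (1.2960, 0.9960, -0.1080)
ω' = (-1.4803, -0.0760, -1.2260)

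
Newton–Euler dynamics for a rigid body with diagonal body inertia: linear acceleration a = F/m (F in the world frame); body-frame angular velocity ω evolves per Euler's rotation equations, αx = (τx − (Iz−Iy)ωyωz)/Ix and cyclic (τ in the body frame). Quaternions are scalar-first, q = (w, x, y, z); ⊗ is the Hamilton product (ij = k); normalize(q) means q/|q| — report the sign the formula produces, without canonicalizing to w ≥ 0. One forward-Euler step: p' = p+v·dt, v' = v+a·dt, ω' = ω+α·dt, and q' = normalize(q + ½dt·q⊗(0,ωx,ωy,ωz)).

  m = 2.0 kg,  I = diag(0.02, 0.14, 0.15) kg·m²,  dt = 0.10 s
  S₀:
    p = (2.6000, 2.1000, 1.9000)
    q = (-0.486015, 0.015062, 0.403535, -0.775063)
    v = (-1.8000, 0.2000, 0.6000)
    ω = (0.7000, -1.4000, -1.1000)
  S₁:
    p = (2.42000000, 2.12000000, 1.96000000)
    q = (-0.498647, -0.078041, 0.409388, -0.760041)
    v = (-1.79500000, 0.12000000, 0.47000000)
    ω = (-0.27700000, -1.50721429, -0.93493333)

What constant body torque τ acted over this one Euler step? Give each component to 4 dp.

τ = (-0.1800, -0.0500, 0.1300)

ω₁ − ω₀ = (-0.97700000, -0.10721429, 0.16506667)
precession coupling = (0.0154, 0.1001, -0.1176)
applied torque τ = (-0.1800, -0.0500, 0.1300)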